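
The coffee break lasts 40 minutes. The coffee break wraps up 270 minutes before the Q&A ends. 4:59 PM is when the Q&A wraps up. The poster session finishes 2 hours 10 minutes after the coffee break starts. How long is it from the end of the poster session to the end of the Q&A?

3 hours

The coffee break ends at 4:59 PM − 270 min = 12:29 PM.
The coffee break starts at 12:29 PM − 40 min = 11:49 AM.
The poster session ends at 11:49 AM + 130 min = 1:59 PM.
From 1:59 PM to 4:59 PM is 3 hours.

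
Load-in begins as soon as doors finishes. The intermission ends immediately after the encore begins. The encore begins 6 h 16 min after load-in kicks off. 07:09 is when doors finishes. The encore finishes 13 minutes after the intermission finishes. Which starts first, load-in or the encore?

load-in

Load-in starts at 07:09.
The encore starts at 07:09 + 376 min = 13:25.
Load-in starts at 07:09 and the encore starts at 13:25, so load-in is first.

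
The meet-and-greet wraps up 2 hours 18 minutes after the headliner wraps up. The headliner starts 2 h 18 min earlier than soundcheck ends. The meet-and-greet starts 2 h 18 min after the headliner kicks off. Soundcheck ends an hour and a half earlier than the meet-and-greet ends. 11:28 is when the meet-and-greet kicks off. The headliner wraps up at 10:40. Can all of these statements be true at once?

The meet-and-greet ends at 10:40 + 138 min = 12:58.
Soundcheck ends at 12:58 − 90 min = 11:28.
The headliner starts at 11:28 − 138 min = 09:10.
The meet-and-greet starts at 09:10 + 138 min = 11:28.
That matches the stated 11:28, so the schedule is consistent.

Yes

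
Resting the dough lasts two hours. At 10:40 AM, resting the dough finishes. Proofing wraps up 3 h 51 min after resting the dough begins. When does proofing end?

Resting the dough starts at 10:40 AM − 120 min = 8:40 AM.
Proofing ends at 8:40 AM + 231 min = 12:31 PM.

12:31 PM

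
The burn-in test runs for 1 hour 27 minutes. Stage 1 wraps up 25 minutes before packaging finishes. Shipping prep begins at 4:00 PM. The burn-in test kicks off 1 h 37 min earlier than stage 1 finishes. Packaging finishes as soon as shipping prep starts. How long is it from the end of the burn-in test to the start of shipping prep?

35 minutes

Packaging ends at 4:00 PM.
Stage 1 ends at 4:00 PM − 25 min = 3:35 PM.
The burn-in test starts at 3:35 PM − 97 min = 1:58 PM.
The burn-in test ends at 1:58 PM + 87 min = 3:25 PM.
From 3:25 PM to 4:00 PM is 35 minutes.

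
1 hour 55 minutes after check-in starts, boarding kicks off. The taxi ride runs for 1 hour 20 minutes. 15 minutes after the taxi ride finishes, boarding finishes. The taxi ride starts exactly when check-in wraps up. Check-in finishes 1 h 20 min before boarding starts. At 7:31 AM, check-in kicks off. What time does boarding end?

Boarding starts at 7:31 AM + 115 min = 9:26 AM.
Check-in ends at 9:26 AM − 80 min = 8:06 AM.
So the taxi ride starts at 8:06 AM.
The taxi ride ends at 8:06 AM + 80 min = 9:26 AM.
Boarding ends at 9:26 AM + 15 min = 9:41 AM.

9:41 AM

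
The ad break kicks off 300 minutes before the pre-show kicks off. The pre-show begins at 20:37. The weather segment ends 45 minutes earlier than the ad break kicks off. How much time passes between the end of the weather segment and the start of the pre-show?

The ad break starts at 20:37 − 300 min = 15:37.
The weather segment ends at 15:37 − 45 min = 14:52.
From 14:52 to 20:37 is 5 h 45 min.

5 h 45 min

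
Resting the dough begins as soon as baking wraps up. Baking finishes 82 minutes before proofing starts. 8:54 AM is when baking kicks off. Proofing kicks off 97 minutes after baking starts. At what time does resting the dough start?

Proofing starts at 8:54 AM + 97 min = 10:31 AM.
Baking ends at 10:31 AM − 82 min = 9:09 AM.
So resting the dough starts at 9:09 AM.

9:09 AM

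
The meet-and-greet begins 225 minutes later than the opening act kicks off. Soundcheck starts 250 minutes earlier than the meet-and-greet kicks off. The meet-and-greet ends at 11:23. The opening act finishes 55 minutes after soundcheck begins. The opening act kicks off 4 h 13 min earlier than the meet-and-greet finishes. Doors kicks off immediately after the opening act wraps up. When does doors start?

07:40

The opening act starts at 11:23 − 253 min = 07:10.
The meet-and-greet starts at 07:10 + 225 min = 10:55.
Soundcheck starts at 10:55 − 250 min = 06:45.
The opening act ends at 06:45 + 55 min = 07:40.
So doors starts at 07:40.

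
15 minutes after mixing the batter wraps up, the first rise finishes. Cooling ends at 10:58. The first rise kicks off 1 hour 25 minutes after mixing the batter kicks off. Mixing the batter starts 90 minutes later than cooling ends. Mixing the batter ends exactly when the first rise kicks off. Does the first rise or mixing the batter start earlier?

mixing the batter

Mixing the batter starts at 10:58 + 90 min = 12:28.
The first rise starts at 12:28 + 85 min = 13:53.
The first rise starts at 13:53 and mixing the batter starts at 12:28, so mixing the batter is first.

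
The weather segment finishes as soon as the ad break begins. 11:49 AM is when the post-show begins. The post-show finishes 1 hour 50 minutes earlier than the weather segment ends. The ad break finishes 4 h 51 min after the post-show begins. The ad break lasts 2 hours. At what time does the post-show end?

The ad break ends at 11:49 AM + 291 min = 4:40 PM.
The ad break starts at 4:40 PM − 120 min = 2:40 PM.
So the weather segment ends at 2:40 PM.
The post-show ends at 2:40 PM − 110 min = 12:50 PM.

12:50 PM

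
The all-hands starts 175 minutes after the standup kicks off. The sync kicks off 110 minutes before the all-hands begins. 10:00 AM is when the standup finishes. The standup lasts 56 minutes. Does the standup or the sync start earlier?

The standup starts at 10:00 AM − 56 min = 9:04 AM.
The all-hands starts at 9:04 AM + 175 min = 11:59 AM.
The sync starts at 11:59 AM − 110 min = 10:09 AM.
The standup starts at 9:04 AM and the sync starts at 10:09 AM, so the standup is first.

the standup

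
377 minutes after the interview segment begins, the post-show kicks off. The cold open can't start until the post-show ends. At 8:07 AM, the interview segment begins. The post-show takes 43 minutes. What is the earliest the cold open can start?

The post-show starts at 8:07 AM + 377 min = 2:24 PM.
The post-show ends at 2:24 PM + 43 min = 3:07 PM.
The cold open is bounded by the post-show, so the earliest it can start is 3:07 PM.

3:07 PM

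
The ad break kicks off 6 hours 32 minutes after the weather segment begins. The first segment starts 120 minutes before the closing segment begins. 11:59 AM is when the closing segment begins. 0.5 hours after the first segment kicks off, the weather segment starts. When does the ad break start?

5:01 PM

The first segment starts at 11:59 AM − 120 min = 9:59 AM.
The weather segment starts at 9:59 AM + 30 min = 10:29 AM.
The ad break starts at 10:29 AM + 392 min = 5:01 PM.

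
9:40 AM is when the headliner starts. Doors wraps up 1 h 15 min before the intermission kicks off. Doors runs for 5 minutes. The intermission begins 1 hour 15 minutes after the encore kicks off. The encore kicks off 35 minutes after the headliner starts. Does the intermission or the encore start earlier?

the encore

The encore starts at 9:40 AM + 35 min = 10:15 AM.
The intermission starts at 10:15 AM + 75 min = 11:30 AM.
The intermission starts at 11:30 AM and the encore starts at 10:15 AM, so the encore is first.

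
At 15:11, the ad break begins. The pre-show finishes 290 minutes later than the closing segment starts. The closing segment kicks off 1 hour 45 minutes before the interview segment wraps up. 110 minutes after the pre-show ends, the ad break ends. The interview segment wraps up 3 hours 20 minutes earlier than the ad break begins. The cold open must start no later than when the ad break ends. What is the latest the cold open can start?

16:46

The interview segment ends at 15:11 − 200 min = 11:51.
The closing segment starts at 11:51 − 105 min = 10:06.
The pre-show ends at 10:06 + 290 min = 14:56.
The ad break ends at 14:56 + 110 min = 16:46.
The cold open is bounded by the ad break, so the latest it can start is 16:46.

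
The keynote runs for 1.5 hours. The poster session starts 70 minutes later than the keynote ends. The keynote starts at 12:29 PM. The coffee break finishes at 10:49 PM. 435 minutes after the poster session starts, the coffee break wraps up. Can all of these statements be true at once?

The keynote ends at 12:29 PM + 90 min = 1:59 PM.
The poster session starts at 1:59 PM + 70 min = 3:09 PM.
The coffee break ends at 3:09 PM + 435 min = 10:24 PM.
But the coffee break is also said to end at 10:49 PM — a 25-minute conflict.

No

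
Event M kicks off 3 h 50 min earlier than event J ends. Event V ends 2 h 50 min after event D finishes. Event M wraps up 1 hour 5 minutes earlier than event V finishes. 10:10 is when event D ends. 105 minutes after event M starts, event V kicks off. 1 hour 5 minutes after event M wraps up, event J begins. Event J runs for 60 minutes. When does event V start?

Event V ends at 10:10 + 170 min = 13:00.
Event M ends at 13:00 − 65 min = 11:55.
Event J starts at 11:55 + 65 min = 13:00.
Event J ends at 13:00 + 60 min = 14:00.
Event M starts at 14:00 − 230 min = 10:10.
Event V starts at 10:10 + 105 min = 11:55.

11:55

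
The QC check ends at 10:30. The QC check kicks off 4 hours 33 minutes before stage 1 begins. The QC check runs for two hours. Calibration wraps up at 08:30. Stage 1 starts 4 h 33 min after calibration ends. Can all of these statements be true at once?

Yes

Stage 1 starts at 08:30 + 273 min = 13:03.
The QC check starts at 13:03 − 273 min = 08:30.
The QC check ends at 08:30 + 120 min = 10:30.
That matches the stated 10:30, so the schedule is consistent.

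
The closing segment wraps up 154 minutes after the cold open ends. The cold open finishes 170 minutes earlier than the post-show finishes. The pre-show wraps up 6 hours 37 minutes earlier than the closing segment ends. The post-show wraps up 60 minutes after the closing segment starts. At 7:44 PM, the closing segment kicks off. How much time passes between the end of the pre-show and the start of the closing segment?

5 hours 53 minutes

The post-show ends at 7:44 PM + 60 min = 8:44 PM.
The cold open ends at 8:44 PM − 170 min = 5:54 PM.
The closing segment ends at 5:54 PM + 154 min = 8:28 PM.
The pre-show ends at 8:28 PM − 397 min = 1:51 PM.
From 1:51 PM to 7:44 PM is 5 hours 53 minutes.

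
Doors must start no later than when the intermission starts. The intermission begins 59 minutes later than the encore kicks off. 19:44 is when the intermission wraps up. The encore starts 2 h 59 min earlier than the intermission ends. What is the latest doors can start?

The encore starts at 19:44 − 179 min = 16:45.
The intermission starts at 16:45 + 59 min = 17:44.
Doors is bounded by the intermission, so the latest it can start is 17:44.

17:44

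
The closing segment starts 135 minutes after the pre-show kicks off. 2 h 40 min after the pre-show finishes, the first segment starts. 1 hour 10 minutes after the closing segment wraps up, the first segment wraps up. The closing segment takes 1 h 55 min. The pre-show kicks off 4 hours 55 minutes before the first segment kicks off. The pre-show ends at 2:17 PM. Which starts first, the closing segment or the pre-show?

the pre-show

The first segment starts at 2:17 PM + 160 min = 4:57 PM.
The pre-show starts at 4:57 PM − 295 min = 12:02 PM.
The closing segment starts at 12:02 PM + 135 min = 2:17 PM.
The closing segment starts at 2:17 PM and the pre-show starts at 12:02 PM, so the pre-show is first.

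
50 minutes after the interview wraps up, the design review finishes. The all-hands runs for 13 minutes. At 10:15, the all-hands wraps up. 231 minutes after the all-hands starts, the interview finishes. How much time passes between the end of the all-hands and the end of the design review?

268 minutes

The all-hands starts at 10:15 − 13 min = 10:02.
The interview ends at 10:02 + 231 min = 13:53.
The design review ends at 13:53 + 50 min = 14:43.
From 10:15 to 14:43 is 268 minutes.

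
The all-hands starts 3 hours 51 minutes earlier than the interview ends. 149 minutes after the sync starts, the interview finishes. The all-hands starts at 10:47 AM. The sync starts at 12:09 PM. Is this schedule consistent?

The interview ends at 12:09 PM + 149 min = 2:38 PM.
The all-hands starts at 2:38 PM − 231 min = 10:47 AM.
That matches the stated 10:47 AM, so the schedule is consistent.

Yes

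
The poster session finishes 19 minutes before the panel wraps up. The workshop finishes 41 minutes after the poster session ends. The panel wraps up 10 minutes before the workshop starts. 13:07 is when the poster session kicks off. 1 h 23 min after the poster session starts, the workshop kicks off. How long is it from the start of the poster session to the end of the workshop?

The workshop starts at 13:07 + 83 min = 14:30.
The panel ends at 14:30 − 10 min = 14:20.
The poster session ends at 14:20 − 19 min = 14:01.
The workshop ends at 14:01 + 41 min = 14:42.
From 13:07 to 14:42 is 1 hour 35 minutes.

1 hour 35 minutes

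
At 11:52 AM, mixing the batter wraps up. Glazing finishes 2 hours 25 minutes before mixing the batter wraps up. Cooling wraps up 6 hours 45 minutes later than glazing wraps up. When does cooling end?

Glazing ends at 11:52 AM − 145 min = 9:27 AM.
Cooling ends at 9:27 AM + 405 min = 4:12 PM.

4:12 PM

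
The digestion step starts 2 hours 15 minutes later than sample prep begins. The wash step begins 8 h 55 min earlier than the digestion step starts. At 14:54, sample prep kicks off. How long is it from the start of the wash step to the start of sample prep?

6 hours 40 minutes

The digestion step starts at 14:54 + 135 min = 17:09.
The wash step starts at 17:09 − 535 min = 08:14.
From 08:14 to 14:54 is 6 hours 40 minutes.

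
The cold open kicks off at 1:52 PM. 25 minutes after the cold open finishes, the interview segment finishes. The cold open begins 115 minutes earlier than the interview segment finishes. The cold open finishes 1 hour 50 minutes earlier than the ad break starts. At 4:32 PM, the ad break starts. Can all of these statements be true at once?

The cold open ends at 4:32 PM − 110 min = 2:42 PM.
The interview segment ends at 2:42 PM + 25 min = 3:07 PM.
The cold open starts at 3:07 PM − 115 min = 1:12 PM.
But the cold open is also said to start at 1:52 PM — a 40-minute conflict.

No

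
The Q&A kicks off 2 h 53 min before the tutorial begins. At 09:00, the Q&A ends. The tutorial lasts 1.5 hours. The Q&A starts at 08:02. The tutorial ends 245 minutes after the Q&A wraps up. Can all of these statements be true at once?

No

The tutorial ends at 09:00 + 245 min = 13:05.
The tutorial starts at 13:05 − 90 min = 11:35.
The Q&A starts at 11:35 − 173 min = 08:42.
But the Q&A is also said to start at 08:02 — a 40-minute conflict.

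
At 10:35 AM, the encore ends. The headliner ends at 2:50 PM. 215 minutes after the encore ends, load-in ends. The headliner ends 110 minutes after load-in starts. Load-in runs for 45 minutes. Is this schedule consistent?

Load-in ends at 10:35 AM + 215 min = 2:10 PM.
Load-in starts at 2:10 PM − 45 min = 1:25 PM.
The headliner ends at 1:25 PM + 110 min = 3:15 PM.
But the headliner is also said to end at 2:50 PM — a 25-minute conflict.

No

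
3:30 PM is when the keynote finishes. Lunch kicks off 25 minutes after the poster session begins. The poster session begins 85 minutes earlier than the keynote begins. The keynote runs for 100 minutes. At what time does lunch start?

The keynote starts at 3:30 PM − 100 min = 1:50 PM.
The poster session starts at 1:50 PM − 85 min = 12:25 PM.
Lunch starts at 12:25 PM + 25 min = 12:50 PM.

12:50 PM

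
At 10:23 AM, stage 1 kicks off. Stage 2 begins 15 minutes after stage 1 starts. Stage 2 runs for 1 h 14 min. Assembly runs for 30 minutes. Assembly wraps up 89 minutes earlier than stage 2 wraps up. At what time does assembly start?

9:53 AM

Stage 2 starts at 10:23 AM + 15 min = 10:38 AM.
Stage 2 ends at 10:38 AM + 74 min = 11:52 AM.
Assembly ends at 11:52 AM − 89 min = 10:23 AM.
Assembly starts at 10:23 AM − 30 min = 9:53 AM.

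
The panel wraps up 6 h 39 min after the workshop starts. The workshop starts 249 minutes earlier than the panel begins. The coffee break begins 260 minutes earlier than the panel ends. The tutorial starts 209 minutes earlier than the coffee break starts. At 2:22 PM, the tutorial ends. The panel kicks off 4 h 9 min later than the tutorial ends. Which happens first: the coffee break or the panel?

the coffee break

The panel starts at 2:22 PM + 249 min = 6:31 PM.
The workshop starts at 6:31 PM − 249 min = 2:22 PM.
The panel ends at 2:22 PM + 399 min = 9:01 PM.
The coffee break starts at 9:01 PM − 260 min = 4:41 PM.
The coffee break starts at 4:41 PM and the panel starts at 6:31 PM, so the coffee break is first.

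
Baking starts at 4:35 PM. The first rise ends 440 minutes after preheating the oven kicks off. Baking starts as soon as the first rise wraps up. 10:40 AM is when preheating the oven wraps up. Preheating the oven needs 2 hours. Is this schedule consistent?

No

Preheating the oven starts at 10:40 AM − 120 min = 8:40 AM.
The first rise ends at 8:40 AM + 440 min = 4:00 PM.
So baking starts at 4:00 PM.
But baking is also said to start at 4:35 PM — a 35-minute conflict.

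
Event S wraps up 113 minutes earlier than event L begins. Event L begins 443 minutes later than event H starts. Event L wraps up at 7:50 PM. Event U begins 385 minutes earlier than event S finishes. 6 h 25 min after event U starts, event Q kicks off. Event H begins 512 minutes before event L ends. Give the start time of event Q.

Event H starts at 7:50 PM − 512 min = 11:18 AM.
Event L starts at 11:18 AM + 443 min = 6:41 PM.
Event S ends at 6:41 PM − 113 min = 4:48 PM.
Event U starts at 4:48 PM − 385 min = 10:23 AM.
Event Q starts at 10:23 AM + 385 min = 4:48 PM.

4:48 PM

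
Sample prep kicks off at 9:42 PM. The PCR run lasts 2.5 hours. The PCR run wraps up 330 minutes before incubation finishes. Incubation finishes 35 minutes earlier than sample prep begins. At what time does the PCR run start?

1:07 PM

Incubation ends at 9:42 PM − 35 min = 9:07 PM.
The PCR run ends at 9:07 PM − 330 min = 3:37 PM.
The PCR run starts at 3:37 PM − 150 min = 1:07 PM.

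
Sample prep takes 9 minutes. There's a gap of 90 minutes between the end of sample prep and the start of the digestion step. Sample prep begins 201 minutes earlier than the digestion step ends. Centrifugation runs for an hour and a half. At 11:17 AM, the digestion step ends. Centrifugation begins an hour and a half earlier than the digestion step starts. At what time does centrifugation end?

Sample prep starts at 11:17 AM − 201 min = 7:56 AM.
Sample prep ends at 7:56 AM + 9 min = 8:05 AM.
The digestion step starts at 8:05 AM + 90 min = 9:35 AM.
Centrifugation starts at 9:35 AM − 90 min = 8:05 AM.
Centrifugation ends at 8:05 AM + 90 min = 9:35 AM.

9:35 AM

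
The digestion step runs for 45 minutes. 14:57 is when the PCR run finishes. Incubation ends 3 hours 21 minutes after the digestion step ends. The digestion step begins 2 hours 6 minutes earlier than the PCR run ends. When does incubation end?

The digestion step starts at 14:57 − 126 min = 12:51.
The digestion step ends at 12:51 + 45 min = 13:36.
Incubation ends at 13:36 + 201 min = 16:57.

16:57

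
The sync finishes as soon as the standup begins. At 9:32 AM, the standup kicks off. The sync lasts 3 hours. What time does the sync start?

6:32 AM

The sync ends at 9:32 AM.
The sync starts at 9:32 AM − 180 min = 6:32 AM.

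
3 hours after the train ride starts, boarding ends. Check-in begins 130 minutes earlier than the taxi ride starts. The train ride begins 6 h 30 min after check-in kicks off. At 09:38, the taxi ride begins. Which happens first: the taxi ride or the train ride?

Check-in starts at 09:38 − 130 min = 07:28.
The train ride starts at 07:28 + 390 min = 13:58.
The taxi ride starts at 09:38 and the train ride starts at 13:58, so the taxi ride is first.

the taxi ride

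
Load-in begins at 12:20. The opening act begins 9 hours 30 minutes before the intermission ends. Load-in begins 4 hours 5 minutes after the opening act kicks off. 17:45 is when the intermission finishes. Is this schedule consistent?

The opening act starts at 17:45 − 570 min = 08:15.
Load-in starts at 08:15 + 245 min = 12:20.
That matches the stated 12:20, so the schedule is consistent.

Yes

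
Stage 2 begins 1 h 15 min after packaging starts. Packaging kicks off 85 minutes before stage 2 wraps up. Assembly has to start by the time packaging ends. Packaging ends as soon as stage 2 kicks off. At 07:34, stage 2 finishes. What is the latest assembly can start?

07:24

Packaging starts at 07:34 − 85 min = 06:09.
Stage 2 starts at 06:09 + 75 min = 07:24.
So packaging ends at 07:24.
Assembly is bounded by packaging, so the latest it can start is 07:24.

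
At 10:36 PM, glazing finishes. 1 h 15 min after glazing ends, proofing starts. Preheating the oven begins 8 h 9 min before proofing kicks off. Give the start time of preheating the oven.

Proofing starts at 10:36 PM + 75 min = 11:51 PM.
Preheating the oven starts at 11:51 PM − 489 min = 3:42 PM.

3:42 PM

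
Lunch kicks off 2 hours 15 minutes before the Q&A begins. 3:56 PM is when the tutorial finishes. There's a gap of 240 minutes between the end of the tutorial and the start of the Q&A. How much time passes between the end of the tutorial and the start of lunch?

1 h 45 min

The Q&A starts at 3:56 PM + 240 min = 7:56 PM.
Lunch starts at 7:56 PM − 135 min = 5:41 PM.
From 3:56 PM to 5:41 PM is 1 h 45 min.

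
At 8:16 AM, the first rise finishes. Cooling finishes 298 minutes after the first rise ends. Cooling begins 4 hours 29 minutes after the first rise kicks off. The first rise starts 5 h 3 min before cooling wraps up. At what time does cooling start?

Cooling ends at 8:16 AM + 298 min = 1:14 PM.
The first rise starts at 1:14 PM − 303 min = 8:11 AM.
Cooling starts at 8:11 AM + 269 min = 12:40 PM.

12:40 PM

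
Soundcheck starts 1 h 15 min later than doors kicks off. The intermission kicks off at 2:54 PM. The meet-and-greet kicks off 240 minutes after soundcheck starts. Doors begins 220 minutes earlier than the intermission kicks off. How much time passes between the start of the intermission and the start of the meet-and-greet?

1 h 35 min

Doors starts at 2:54 PM − 220 min = 11:14 AM.
Soundcheck starts at 11:14 AM + 75 min = 12:29 PM.
The meet-and-greet starts at 12:29 PM + 240 min = 4:29 PM.
From 2:54 PM to 4:29 PM is 1 h 35 min.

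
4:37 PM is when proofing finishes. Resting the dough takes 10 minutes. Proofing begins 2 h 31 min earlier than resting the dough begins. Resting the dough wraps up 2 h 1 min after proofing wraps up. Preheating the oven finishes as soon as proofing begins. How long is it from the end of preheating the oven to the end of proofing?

40 minutes

Resting the dough ends at 4:37 PM + 121 min = 6:38 PM.
Resting the dough starts at 6:38 PM − 10 min = 6:28 PM.
Proofing starts at 6:28 PM − 151 min = 3:57 PM.
So preheating the oven ends at 3:57 PM.
From 3:57 PM to 4:37 PM is 40 minutes.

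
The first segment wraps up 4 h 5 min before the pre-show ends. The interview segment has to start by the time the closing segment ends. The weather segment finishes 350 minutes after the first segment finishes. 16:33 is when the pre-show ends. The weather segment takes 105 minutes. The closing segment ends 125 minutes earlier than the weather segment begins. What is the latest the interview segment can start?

The first segment ends at 16:33 − 245 min = 12:28.
The weather segment ends at 12:28 + 350 min = 18:18.
The weather segment starts at 18:18 − 105 min = 16:33.
The closing segment ends at 16:33 − 125 min = 14:28.
The interview segment is bounded by the closing segment, so the latest it can start is 14:28.

14:28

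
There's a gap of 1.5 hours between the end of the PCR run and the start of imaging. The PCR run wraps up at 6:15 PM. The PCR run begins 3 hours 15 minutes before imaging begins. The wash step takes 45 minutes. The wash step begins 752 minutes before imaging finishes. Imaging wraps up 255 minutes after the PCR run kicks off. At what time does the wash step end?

Imaging starts at 6:15 PM + 90 min = 7:45 PM.
The PCR run starts at 7:45 PM − 195 min = 4:30 PM.
Imaging ends at 4:30 PM + 255 min = 8:45 PM.
The wash step starts at 8:45 PM − 752 min = 8:13 AM.
The wash step ends at 8:13 AM + 45 min = 8:58 AM.

8:58 AM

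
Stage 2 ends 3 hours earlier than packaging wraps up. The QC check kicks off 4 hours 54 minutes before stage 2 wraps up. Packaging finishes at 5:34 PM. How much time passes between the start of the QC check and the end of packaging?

Stage 2 ends at 5:34 PM − 180 min = 2:34 PM.
The QC check starts at 2:34 PM − 294 min = 9:40 AM.
From 9:40 AM to 5:34 PM is 7 h 54 min.

7 h 54 min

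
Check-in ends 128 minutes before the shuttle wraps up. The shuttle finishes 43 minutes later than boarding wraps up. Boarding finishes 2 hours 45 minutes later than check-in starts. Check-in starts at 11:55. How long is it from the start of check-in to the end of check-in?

1 h 20 min

Boarding ends at 11:55 + 165 min = 14:40.
The shuttle ends at 14:40 + 43 min = 15:23.
Check-in ends at 15:23 − 128 min = 13:15.
From 11:55 to 13:15 is 1 h 20 min.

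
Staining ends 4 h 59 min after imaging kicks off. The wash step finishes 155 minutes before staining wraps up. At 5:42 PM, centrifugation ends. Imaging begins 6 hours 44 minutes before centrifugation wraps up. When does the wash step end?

1:22 PM

Imaging starts at 5:42 PM − 404 min = 10:58 AM.
Staining ends at 10:58 AM + 299 min = 3:57 PM.
The wash step ends at 3:57 PM − 155 min = 1:22 PM.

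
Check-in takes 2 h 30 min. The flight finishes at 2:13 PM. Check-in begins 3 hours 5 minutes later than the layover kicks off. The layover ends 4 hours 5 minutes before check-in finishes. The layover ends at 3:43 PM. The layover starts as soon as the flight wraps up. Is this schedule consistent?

The layover starts at 2:13 PM.
Check-in starts at 2:13 PM + 185 min = 5:18 PM.
Check-in ends at 5:18 PM + 150 min = 7:48 PM.
The layover ends at 7:48 PM − 245 min = 3:43 PM.
That matches the stated 3:43 PM, so the schedule is consistent.

Yes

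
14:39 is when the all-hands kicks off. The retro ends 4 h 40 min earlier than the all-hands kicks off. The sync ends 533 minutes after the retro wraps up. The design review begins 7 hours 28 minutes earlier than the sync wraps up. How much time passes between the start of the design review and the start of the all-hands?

The retro ends at 14:39 − 280 min = 09:59.
The sync ends at 09:59 + 533 min = 18:52.
The design review starts at 18:52 − 448 min = 11:24.
From 11:24 to 14:39 is 3 h 15 min.

3 h 15 min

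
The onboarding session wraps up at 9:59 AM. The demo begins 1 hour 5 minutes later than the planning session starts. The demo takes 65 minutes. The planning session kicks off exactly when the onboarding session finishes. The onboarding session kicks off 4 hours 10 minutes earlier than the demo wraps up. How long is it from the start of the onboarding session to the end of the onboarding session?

The planning session starts at 9:59 AM.
The demo starts at 9:59 AM + 65 min = 11:04 AM.
The demo ends at 11:04 AM + 65 min = 12:09 PM.
The onboarding session starts at 12:09 PM − 250 min = 7:59 AM.
From 7:59 AM to 9:59 AM is two hours.

two hours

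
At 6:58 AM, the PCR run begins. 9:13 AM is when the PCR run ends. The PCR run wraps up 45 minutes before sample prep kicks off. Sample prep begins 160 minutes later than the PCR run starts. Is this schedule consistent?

Sample prep starts at 6:58 AM + 160 min = 9:38 AM.
The PCR run ends at 9:38 AM − 45 min = 8:53 AM.
But the PCR run is also said to end at 9:13 AM — a 20-minute conflict.

No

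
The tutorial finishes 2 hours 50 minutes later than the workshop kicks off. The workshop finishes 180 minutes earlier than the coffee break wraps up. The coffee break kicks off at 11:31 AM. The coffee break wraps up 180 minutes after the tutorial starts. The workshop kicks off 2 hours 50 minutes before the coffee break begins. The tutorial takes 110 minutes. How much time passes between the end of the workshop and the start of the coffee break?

1 hour 50 minutes

The workshop starts at 11:31 AM − 170 min = 8:41 AM.
The tutorial ends at 8:41 AM + 170 min = 11:31 AM.
The tutorial starts at 11:31 AM − 110 min = 9:41 AM.
The coffee break ends at 9:41 AM + 180 min = 12:41 PM.
The workshop ends at 12:41 PM − 180 min = 9:41 AM.
From 9:41 AM to 11:31 AM is 1 hour 50 minutes.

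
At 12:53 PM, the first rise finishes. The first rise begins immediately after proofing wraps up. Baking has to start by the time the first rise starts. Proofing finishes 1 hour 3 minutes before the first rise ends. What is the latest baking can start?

11:50 AM

Proofing ends at 12:53 PM − 63 min = 11:50 AM.
So the first rise starts at 11:50 AM.
Baking is bounded by the first rise, so the latest it can start is 11:50 AM.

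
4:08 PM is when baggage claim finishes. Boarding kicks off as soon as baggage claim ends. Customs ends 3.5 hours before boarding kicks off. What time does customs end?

Boarding starts at 4:08 PM.
Customs ends at 4:08 PM − 210 min = 12:38 PM.

12:38 PM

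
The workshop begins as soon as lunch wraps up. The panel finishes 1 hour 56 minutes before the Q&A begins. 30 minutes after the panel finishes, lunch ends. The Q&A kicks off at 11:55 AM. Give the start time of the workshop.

The panel ends at 11:55 AM − 116 min = 9:59 AM.
Lunch ends at 9:59 AM + 30 min = 10:29 AM.
So the workshop starts at 10:29 AM.

10:29 AM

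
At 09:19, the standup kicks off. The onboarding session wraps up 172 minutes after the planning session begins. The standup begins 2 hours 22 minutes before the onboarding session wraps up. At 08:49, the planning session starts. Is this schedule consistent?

The onboarding session ends at 08:49 + 172 min = 11:41.
The standup starts at 11:41 − 142 min = 09:19.
That matches the stated 09:19, so the schedule is consistent.

Yes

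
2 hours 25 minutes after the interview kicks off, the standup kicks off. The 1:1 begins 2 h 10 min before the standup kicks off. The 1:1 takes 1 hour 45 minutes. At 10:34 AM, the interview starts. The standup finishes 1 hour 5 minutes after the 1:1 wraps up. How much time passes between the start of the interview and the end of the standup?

The standup starts at 10:34 AM + 145 min = 12:59 PM.
The 1:1 starts at 12:59 PM − 130 min = 10:49 AM.
The 1:1 ends at 10:49 AM + 105 min = 12:34 PM.
The standup ends at 12:34 PM + 65 min = 1:39 PM.
From 10:34 AM to 1:39 PM is 185 minutes.

185 minutes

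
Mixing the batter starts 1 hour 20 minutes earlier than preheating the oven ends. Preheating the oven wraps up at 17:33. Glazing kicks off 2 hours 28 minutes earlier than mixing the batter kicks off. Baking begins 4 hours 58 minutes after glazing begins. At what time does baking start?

Mixing the batter starts at 17:33 − 80 min = 16:13.
Glazing starts at 16:13 − 148 min = 13:45.
Baking starts at 13:45 + 298 min = 18:43.

18:43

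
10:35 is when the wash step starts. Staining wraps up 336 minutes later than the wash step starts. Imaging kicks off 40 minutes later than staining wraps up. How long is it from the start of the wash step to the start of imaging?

6 h 16 min

Staining ends at 10:35 + 336 min = 16:11.
Imaging starts at 16:11 + 40 min = 16:51.
From 10:35 to 16:51 is 6 h 16 min.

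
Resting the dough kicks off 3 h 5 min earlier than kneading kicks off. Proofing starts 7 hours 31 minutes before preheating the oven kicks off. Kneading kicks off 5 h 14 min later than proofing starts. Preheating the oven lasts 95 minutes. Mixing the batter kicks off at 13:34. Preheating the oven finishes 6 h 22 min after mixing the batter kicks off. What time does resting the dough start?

Preheating the oven ends at 13:34 + 382 min = 19:56.
Preheating the oven starts at 19:56 − 95 min = 18:21.
Proofing starts at 18:21 − 451 min = 10:50.
Kneading starts at 10:50 + 314 min = 16:04.
Resting the dough starts at 16:04 − 185 min = 12:59.

12:59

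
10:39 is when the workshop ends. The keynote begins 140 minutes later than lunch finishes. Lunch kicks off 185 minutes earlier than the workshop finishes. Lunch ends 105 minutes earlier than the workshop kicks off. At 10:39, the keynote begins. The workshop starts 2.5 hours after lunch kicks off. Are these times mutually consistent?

Yes

Lunch starts at 10:39 − 185 min = 07:34.
The workshop starts at 07:34 + 150 min = 10:04.
Lunch ends at 10:04 − 105 min = 08:19.
The keynote starts at 08:19 + 140 min = 10:39.
That matches the stated 10:39, so the schedule is consistent.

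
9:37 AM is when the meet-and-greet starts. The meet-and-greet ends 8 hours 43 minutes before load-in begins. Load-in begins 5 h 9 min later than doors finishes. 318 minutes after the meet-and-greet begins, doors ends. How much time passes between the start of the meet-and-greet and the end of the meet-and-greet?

Doors ends at 9:37 AM + 318 min = 2:55 PM.
Load-in starts at 2:55 PM + 309 min = 8:04 PM.
The meet-and-greet ends at 8:04 PM − 523 min = 11:21 AM.
From 9:37 AM to 11:21 AM is 1 hour 44 minutes.

1 hour 44 minutes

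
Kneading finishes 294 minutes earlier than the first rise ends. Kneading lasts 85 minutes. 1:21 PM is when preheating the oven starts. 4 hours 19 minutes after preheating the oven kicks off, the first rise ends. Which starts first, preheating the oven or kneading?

kneading

The first rise ends at 1:21 PM + 259 min = 5:40 PM.
Kneading ends at 5:40 PM − 294 min = 12:46 PM.
Kneading starts at 12:46 PM − 85 min = 11:21 AM.
Preheating the oven starts at 1:21 PM and kneading starts at 11:21 AM, so kneading is first.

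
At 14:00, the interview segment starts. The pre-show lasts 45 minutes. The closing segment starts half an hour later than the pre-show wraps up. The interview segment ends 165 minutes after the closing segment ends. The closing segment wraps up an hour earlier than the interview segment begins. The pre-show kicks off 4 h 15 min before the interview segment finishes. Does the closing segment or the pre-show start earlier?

The closing segment ends at 14:00 − 60 min = 13:00.
The interview segment ends at 13:00 + 165 min = 15:45.
The pre-show starts at 15:45 − 255 min = 11:30.
The pre-show ends at 11:30 + 45 min = 12:15.
The closing segment starts at 12:15 + 30 min = 12:45.
The closing segment starts at 12:45 and the pre-show starts at 11:30, so the pre-show is first.

the pre-show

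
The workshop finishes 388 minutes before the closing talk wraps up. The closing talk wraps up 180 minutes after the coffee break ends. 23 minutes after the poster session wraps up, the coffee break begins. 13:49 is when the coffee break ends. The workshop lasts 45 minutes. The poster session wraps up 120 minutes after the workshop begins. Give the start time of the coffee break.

11:59

The closing talk ends at 13:49 + 180 min = 16:49.
The workshop ends at 16:49 − 388 min = 10:21.
The workshop starts at 10:21 − 45 min = 09:36.
The poster session ends at 09:36 + 120 min = 11:36.
The coffee break starts at 11:36 + 23 min = 11:59.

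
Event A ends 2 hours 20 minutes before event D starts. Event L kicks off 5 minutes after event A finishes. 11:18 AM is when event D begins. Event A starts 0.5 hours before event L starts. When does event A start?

Event A ends at 11:18 AM − 140 min = 8:58 AM.
Event L starts at 8:58 AM + 5 min = 9:03 AM.
Event A starts at 9:03 AM − 30 min = 8:33 AM.

8:33 AM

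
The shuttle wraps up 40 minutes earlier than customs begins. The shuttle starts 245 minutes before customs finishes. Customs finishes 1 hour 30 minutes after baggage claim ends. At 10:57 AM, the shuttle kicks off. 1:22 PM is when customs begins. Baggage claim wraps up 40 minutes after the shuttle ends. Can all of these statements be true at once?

The shuttle ends at 1:22 PM − 40 min = 12:42 PM.
Baggage claim ends at 12:42 PM + 40 min = 1:22 PM.
Customs ends at 1:22 PM + 90 min = 2:52 PM.
The shuttle starts at 2:52 PM − 245 min = 10:47 AM.
But the shuttle is also said to start at 10:57 AM — a 10-minute conflict.

No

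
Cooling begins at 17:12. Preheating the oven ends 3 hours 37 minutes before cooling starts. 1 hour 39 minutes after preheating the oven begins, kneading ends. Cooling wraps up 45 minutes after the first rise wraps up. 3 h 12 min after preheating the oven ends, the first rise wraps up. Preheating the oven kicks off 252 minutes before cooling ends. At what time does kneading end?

14:59

Preheating the oven ends at 17:12 − 217 min = 13:35.
The first rise ends at 13:35 + 192 min = 16:47.
Cooling ends at 16:47 + 45 min = 17:32.
Preheating the oven starts at 17:32 − 252 min = 13:20.
Kneading ends at 13:20 + 99 min = 14:59.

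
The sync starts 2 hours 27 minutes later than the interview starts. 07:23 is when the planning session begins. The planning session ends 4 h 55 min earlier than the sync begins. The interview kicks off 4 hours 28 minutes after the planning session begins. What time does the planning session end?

The interview starts at 07:23 + 268 min = 11:51.
The sync starts at 11:51 + 147 min = 14:18.
The planning session ends at 14:18 − 295 min = 09:23.

09:23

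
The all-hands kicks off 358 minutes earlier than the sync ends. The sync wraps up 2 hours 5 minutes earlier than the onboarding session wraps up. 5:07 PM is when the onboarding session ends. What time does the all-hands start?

The sync ends at 5:07 PM − 125 min = 3:02 PM.
The all-hands starts at 3:02 PM − 358 min = 9:04 AM.

9:04 AM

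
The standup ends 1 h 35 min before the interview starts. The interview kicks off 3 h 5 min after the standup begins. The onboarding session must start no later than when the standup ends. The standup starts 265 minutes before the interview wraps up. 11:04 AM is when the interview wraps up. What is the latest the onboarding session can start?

The standup starts at 11:04 AM − 265 min = 6:39 AM.
The interview starts at 6:39 AM + 185 min = 9:44 AM.
The standup ends at 9:44 AM − 95 min = 8:09 AM.
The onboarding session is bounded by the standup, so the latest it can start is 8:09 AM.

8:09 AM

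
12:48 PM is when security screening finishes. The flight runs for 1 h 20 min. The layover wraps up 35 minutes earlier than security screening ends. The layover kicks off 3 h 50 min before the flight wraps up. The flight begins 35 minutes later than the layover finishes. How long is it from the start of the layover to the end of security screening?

The layover ends at 12:48 PM − 35 min = 12:13 PM.
The flight starts at 12:13 PM + 35 min = 12:48 PM.
The flight ends at 12:48 PM + 80 min = 2:08 PM.
The layover starts at 2:08 PM − 230 min = 10:18 AM.
From 10:18 AM to 12:48 PM is 2 hours 30 minutes.

2 hours 30 minutes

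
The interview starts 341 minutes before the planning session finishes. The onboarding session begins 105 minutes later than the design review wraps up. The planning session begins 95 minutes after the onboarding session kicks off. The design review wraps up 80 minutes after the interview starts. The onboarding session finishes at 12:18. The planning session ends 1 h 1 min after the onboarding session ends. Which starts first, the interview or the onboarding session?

The planning session ends at 12:18 + 61 min = 13:19.
The interview starts at 13:19 − 341 min = 07:38.
The design review ends at 07:38 + 80 min = 08:58.
The onboarding session starts at 08:58 + 105 min = 10:43.
The interview starts at 07:38 and the onboarding session starts at 10:43, so the interview is first.

the interview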